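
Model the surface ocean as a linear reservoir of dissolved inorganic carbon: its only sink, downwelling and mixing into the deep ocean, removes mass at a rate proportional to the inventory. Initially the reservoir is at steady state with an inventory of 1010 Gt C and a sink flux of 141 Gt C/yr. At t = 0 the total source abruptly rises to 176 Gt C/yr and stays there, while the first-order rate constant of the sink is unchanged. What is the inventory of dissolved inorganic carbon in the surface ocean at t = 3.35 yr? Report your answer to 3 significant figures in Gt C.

1100 Gt C

τ = M₀/F₀ = 1010/141 = 7.163 yr; rate constant k = 1/τ.
New steady state M_∞ = F₁/k = F₁·τ = 176 × 7.163 = 1260.7 Gt C.
M(t) = M_∞ + (M₀ − M_∞)·e^(−t/τ); t/τ = 3.35/7.163 = 0.4677, so e^(−t/τ) = 0.6265.
M(t) = 1260.7 − 250.7 × 0.6265 = 1103.7 Gt C.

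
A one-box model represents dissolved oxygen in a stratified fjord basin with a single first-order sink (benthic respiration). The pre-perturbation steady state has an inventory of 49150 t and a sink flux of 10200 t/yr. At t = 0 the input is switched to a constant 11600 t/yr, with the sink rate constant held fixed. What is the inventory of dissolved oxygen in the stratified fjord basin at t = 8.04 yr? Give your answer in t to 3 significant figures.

τ = M₀/F₀ = 49150/10200 = 4.819 yr; rate constant k = 1/τ.
New steady state M_∞ = F₁/k = F₁·τ = 11600 × 4.819 = 55896 t.
M(t) = M_∞ + (M₀ − M_∞)·e^(−t/τ); t/τ = 8.04/4.819 = 1.669, so e^(−t/τ) = 0.1885.
M(t) = 55896 − 6746 × 0.1885 = 54624 t.

54600 t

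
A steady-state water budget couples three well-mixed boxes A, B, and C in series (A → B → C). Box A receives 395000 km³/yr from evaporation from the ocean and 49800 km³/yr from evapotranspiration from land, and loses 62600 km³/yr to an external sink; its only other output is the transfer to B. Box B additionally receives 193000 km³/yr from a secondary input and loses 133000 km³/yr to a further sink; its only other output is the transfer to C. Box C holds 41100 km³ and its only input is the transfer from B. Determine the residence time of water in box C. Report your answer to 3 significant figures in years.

0.0929 yr

Box A: F(A→B) = (395000 + 49800) − 62600 = 382200 km³/yr.
Box B: F(B→C) = (382200 + 193000) − 133000 = 442200 km³/yr.
Box C throughput = its input = 442200 km³/yr; τ = 41100 / 442200 = 0.09294 yr.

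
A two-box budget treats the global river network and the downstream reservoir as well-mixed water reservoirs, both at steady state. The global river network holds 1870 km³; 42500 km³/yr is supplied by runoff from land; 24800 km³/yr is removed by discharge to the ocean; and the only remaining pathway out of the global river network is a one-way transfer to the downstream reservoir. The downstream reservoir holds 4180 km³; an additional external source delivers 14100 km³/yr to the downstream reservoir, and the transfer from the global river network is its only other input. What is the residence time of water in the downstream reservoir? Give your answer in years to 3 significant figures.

0.131 yr

Balance the global river network: ΣF_in = 42500 km³/yr.
Transfer to the downstream reservoir = ΣF_in − (24800) = 17700 km³/yr.
Total input to the downstream reservoir = 17700 + 14100 = 31800 km³/yr; at steady state this equals its total output.
τ = M / F = 4180 / 31800 = 0.1314 yr.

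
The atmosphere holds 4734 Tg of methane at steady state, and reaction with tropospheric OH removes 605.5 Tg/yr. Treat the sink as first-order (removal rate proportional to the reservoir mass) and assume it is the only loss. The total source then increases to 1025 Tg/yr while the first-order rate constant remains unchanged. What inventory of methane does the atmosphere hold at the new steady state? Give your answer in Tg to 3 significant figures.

Rate constant k = F/M = 605.5 / 4734 = 0.1279 yr⁻¹.
At the new steady state, source = k·M_new ⇒ M_new = 1025 / 0.1279 = 8014 Tg.
(Equivalently M_new = M × F_new/F_old = 4734 × 1025/605.5.)

8010 Tg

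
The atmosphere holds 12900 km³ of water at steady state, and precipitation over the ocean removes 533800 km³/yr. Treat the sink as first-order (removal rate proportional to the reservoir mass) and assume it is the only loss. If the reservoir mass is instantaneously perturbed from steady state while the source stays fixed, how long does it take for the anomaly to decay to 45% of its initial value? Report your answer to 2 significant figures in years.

For a linear reservoir the anomaly decays as exp(−t/τ) with τ = M/F = 12900/533800 = 0.02417 yr.
exp(−t/τ) = 0.45 ⇒ t = −τ ln(0.45) = 0.02417 × 0.7985 = 0.01930 yr.

0.019 yr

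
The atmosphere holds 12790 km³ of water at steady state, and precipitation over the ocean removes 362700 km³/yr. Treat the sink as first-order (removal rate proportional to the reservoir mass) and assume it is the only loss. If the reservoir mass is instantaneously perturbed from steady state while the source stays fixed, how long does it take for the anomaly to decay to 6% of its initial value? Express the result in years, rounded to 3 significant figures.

For a linear reservoir the anomaly decays as exp(−t/τ) with τ = M/F = 12790/362700 = 0.03526 yr.
exp(−t/τ) = 0.06 ⇒ t = −τ ln(0.06) = 0.03526 × 2.813 = 0.09921 yr.

0.0992 yr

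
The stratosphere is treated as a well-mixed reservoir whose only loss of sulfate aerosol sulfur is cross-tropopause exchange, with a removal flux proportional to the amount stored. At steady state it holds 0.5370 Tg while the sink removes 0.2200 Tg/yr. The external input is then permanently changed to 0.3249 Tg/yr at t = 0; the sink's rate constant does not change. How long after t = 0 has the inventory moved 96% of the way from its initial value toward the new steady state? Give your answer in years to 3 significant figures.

τ = M₀/F₀ = 0.5370/0.2200 = 2.441 yr.
The remaining gap fraction is e^(−t/τ); 96% covered ⇒ e^(−t/τ) = 0.0400.
t = −τ ln(0.0400) = 2.441 × 3.219 = 7.857 yr.

7.86 yr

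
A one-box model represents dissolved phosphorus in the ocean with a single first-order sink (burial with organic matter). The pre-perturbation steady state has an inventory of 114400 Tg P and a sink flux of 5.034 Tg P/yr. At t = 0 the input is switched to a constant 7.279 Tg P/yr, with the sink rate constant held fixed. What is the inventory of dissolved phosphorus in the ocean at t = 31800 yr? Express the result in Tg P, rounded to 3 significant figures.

The sink rate constant is k = F₀/M₀ = 5.034/114400 = 4.400×10^-5 yr⁻¹.
Solving dM/dt = F₁ − kM with M(0) = M₀ gives M(t) = F₁/k + (M₀ − F₁/k)·e^(−kt).
F₁/k = 7.279/4.400×10^-5 = 165420 Tg P; kt = 4.400×10^-5 × 31800 = 1.399, e^(−kt) = 0.2468.
M(31800) = 165420 + (114400 − 165420) × 0.2468 = 165420 − 12590 = 152830 Tg P.

153000 Tg P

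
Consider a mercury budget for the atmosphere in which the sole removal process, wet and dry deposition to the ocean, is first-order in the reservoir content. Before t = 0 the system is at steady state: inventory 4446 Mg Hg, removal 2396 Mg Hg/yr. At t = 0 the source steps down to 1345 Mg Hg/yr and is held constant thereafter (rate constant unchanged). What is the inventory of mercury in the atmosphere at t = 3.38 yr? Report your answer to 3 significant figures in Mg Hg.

2810 Mg Hg

The sink rate constant is k = F₀/M₀ = 2396/4446 = 0.5389 yr⁻¹.
Solving dM/dt = F₁ − kM with M(0) = M₀ gives M(t) = F₁/k + (M₀ − F₁/k)·e^(−kt).
F₁/k = 1345/0.5389 = 2495.8 Mg Hg; kt = 0.5389 × 3.38 = 1.822, e^(−kt) = 0.1618.
M(3.38) = 2495.8 + (4446 − 2495.8) × 0.1618 = 2495.8 + 315.5 = 2811.3 Mg Hg.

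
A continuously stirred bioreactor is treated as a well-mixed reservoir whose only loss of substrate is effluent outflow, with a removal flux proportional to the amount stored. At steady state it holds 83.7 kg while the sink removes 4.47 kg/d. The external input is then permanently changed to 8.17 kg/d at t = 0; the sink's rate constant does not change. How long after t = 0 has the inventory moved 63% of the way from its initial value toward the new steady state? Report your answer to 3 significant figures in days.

18.6 d

τ = M₀/F₀ = 83.7/4.47 = 18.72 d.
The remaining gap fraction is e^(−t/τ); 63% covered ⇒ e^(−t/τ) = 0.370.
t = −τ ln(0.370) = 18.72 × 0.9943 = 18.62 d.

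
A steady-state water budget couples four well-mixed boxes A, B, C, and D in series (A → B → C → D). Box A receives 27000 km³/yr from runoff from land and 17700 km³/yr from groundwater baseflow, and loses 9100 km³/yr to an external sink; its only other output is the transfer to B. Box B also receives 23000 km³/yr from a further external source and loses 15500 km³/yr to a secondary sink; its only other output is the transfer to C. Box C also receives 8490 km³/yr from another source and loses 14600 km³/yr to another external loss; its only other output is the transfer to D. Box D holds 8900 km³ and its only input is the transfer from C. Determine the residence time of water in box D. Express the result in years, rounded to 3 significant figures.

Box A: F(A→B) = (27000 + 17700) − 9100 = 35600 km³/yr.
Box B: F(B→C) = (35600 + 23000) − 15500 = 43100 km³/yr.
Box C: F(C→D) = (43100 + 8490) − 14600 = 36990 km³/yr.
Box D throughput = its input = 36990 km³/yr; τ = 8900 / 36990 = 0.2406 yr.

0.241 yr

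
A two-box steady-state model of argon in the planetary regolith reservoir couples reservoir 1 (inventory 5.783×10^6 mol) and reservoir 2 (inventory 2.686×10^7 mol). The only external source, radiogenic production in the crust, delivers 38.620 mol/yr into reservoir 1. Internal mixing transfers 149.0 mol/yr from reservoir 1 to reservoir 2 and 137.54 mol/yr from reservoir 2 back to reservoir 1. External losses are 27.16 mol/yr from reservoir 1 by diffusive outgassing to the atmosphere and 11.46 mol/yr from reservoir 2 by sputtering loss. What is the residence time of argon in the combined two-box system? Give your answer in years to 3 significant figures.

Treat the two boxes together as one reservoir: the mixing fluxes between them are internal recycling, so τ = ΣM / Σ(external losses).
M_total = 5.783×10^6 + 2.686×10^7 = 3.2643×10^7 mol.
ΣF_external_out = 27.16 + 11.46 = 38.620 mol/yr.
τ = M_total / ΣF_ext = 3.2643×10^7 / 38.620 = 845200 yr.

845000 yr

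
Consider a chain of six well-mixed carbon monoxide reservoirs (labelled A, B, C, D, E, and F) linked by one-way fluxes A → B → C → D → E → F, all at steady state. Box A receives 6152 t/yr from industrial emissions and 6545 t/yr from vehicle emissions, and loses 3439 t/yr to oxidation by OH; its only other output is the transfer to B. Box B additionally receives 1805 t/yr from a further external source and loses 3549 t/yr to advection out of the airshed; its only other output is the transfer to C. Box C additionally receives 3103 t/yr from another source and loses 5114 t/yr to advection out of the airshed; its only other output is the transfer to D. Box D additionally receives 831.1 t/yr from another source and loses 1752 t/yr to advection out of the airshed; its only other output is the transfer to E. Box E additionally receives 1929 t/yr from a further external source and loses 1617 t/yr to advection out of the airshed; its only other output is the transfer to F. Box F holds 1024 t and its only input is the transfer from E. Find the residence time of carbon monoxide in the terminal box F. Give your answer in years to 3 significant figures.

Box A: F(A→B) = (6152 + 6545) − 3439 = 9258.0 t/yr.
Box B: F(B→C) = (9258.0 + 1805) − 3549 = 7514.0 t/yr.
Box C: F(C→D) = (7514.0 + 3103) − 5114 = 5503.0 t/yr.
Box D: F(D→E) = (5503.0 + 831.1) − 1752 = 4582.1 t/yr.
Box E: F(E→F) = (4582.1 + 1929) − 1617 = 4894.1 t/yr.
Box F throughput = its input = 4894.1 t/yr; τ = 1024 / 4894.1 = 0.2092 yr.

0.209 yr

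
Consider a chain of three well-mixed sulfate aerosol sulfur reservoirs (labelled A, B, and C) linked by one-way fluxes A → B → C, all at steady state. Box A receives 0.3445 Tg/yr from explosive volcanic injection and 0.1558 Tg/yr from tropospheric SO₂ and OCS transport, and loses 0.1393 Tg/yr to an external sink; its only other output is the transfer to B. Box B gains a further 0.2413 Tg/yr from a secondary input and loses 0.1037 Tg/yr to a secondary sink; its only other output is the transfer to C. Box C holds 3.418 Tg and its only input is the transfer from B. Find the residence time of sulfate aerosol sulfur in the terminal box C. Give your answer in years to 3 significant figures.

6.86 yr

Box A: F(A→B) = (0.3445 + 0.1558) − 0.1393 = 0.36100 Tg/yr.
Box B: F(B→C) = (0.36100 + 0.2413) − 0.1037 = 0.49860 Tg/yr.
Box C throughput = its input = 0.49860 Tg/yr; τ = 3.418 / 0.49860 = 6.855 yr.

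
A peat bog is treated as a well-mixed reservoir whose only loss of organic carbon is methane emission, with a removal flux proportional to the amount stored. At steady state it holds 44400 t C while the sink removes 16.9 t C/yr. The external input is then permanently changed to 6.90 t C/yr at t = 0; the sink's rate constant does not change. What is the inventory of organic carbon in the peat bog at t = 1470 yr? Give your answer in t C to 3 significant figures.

Residence time τ = M₀/F₀ = 2627 yr. The eventual steady state is M_∞ = M₀·(F₁/F₀) = 44400 × 6.90/16.9 = 18128 t C.
The anomaly ΔM(t) = M(t) − M_∞ decays as ΔM₀·e^(−t/τ) with ΔM₀ = 44400 − 18128 = 26270 t C.
At t = 1470 yr, e^(−t/τ) = e^(−0.5595) = 0.5715, so ΔM = 15010 t C and M = 18128 + 15010 = 33142 t C.

33100 t C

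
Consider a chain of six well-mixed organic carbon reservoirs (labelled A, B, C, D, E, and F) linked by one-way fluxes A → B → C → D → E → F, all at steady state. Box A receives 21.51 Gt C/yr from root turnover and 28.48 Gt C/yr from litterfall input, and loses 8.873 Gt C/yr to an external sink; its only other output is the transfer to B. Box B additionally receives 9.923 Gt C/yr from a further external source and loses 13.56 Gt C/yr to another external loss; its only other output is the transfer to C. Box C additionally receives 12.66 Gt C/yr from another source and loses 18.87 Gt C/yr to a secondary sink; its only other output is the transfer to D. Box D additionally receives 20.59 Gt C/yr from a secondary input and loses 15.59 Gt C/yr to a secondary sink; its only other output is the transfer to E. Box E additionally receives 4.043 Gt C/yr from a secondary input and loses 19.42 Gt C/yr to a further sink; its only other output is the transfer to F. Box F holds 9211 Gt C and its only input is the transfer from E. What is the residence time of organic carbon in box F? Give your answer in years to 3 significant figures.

Box A: F(A→B) = (21.51 + 28.48) − 8.873 = 41.117 Gt C/yr.
Box B: F(B→C) = (41.117 + 9.923) − 13.56 = 37.480 Gt C/yr.
Box C: F(C→D) = (37.480 + 12.66) − 18.87 = 31.270 Gt C/yr.
Box D: F(D→E) = (31.270 + 20.59) − 15.59 = 36.270 Gt C/yr.
Box E: F(E→F) = (36.270 + 4.043) − 19.42 = 20.893 Gt C/yr.
Box F throughput = its input = 20.893 Gt C/yr; τ = 9211 / 20.893 = 440.9 yr.

441 yr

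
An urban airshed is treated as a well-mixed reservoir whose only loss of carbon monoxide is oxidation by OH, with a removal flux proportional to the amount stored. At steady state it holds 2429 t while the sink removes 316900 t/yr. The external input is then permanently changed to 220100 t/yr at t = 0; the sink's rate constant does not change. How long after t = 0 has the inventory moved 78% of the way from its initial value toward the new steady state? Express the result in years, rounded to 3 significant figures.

0.0116 yr

τ = M₀/F₀ = 2429/316900 = 0.007665 yr.
The remaining gap fraction is e^(−t/τ); 78% covered ⇒ e^(−t/τ) = 0.220.
t = −τ ln(0.220) = 0.007665 × 1.514 = 0.01161 yr.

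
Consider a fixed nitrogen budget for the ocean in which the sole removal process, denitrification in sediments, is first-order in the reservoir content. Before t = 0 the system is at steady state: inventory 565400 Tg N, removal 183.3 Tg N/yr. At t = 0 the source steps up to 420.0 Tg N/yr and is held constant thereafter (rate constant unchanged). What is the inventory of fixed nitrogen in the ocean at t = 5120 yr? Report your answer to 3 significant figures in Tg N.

The sink rate constant is k = F₀/M₀ = 183.3/565400 = 0.0003242 yr⁻¹.
Solving dM/dt = F₁ − kM with M(0) = M₀ gives M(t) = F₁/k + (M₀ − F₁/k)·e^(−kt).
F₁/k = 420.0/0.0003242 = 1.2955×10^6 Tg N; kt = 0.0003242 × 5120 = 1.660, e^(−kt) = 0.1902.
M(5120) = 1.2955×10^6 + (565400 − 1.2955×10^6) × 0.1902 = 1.2955×10^6 − 138800 = 1.1567×10^6 Tg N.

1.16×10^6 Tg N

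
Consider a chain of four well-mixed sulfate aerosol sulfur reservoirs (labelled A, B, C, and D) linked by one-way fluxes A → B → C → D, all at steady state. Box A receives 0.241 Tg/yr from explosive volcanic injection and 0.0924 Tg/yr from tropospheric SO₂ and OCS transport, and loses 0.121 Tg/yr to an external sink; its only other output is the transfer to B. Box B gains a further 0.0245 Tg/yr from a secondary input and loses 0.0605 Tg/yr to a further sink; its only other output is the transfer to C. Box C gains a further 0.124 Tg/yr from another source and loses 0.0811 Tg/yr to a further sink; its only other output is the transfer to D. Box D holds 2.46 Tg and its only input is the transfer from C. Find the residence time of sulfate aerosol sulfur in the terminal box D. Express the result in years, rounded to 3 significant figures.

Box A: F(A→B) = (0.241 + 0.0924) − 0.121 = 0.21240 Tg/yr.
Box B: F(B→C) = (0.21240 + 0.0245) − 0.0605 = 0.17640 Tg/yr.
Box C: F(C→D) = (0.17640 + 0.124) − 0.0811 = 0.21930 Tg/yr.
Box D throughput = its input = 0.21930 Tg/yr; τ = 2.46 / 0.21930 = 11.22 yr.

11.2 yr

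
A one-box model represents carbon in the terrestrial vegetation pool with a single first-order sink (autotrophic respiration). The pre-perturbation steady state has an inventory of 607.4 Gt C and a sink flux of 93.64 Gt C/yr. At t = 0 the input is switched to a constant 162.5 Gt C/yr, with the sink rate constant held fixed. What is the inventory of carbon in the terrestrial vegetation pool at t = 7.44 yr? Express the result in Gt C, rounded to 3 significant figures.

912 Gt C

τ = M₀/F₀ = 607.4/93.64 = 6.487 yr; rate constant k = 1/τ.
New steady state M_∞ = F₁/k = F₁·τ = 162.5 × 6.487 = 1054.1 Gt C.
M(t) = M_∞ + (M₀ − M_∞)·e^(−t/τ); t/τ = 7.44/6.487 = 1.147, so e^(−t/τ) = 0.3176.
M(t) = 1054.1 − 446.7 × 0.3176 = 912.21 Gt C.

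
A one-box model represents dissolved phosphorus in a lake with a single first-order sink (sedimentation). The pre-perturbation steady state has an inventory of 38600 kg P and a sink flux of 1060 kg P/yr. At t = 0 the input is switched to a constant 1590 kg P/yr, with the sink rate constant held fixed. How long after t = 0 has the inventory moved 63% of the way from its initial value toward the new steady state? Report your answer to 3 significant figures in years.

36.2 yr

τ = M₀/F₀ = 38600/1060 = 36.42 yr.
The remaining gap fraction is e^(−t/τ); 63% covered ⇒ e^(−t/τ) = 0.370.
t = −τ ln(0.370) = 36.42 × 0.9943 = 36.21 yr.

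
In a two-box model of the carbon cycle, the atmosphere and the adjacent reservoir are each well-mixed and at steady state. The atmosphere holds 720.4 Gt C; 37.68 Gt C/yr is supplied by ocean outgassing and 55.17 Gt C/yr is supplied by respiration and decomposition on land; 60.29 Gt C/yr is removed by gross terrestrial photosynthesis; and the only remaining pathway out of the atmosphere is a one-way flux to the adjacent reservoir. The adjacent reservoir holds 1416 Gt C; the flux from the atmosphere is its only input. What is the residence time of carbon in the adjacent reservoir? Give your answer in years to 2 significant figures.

43 yr

Balance the atmosphere: ΣF_in = 37.68 + 55.17 = 92.850 Gt C/yr.
Flux to the adjacent reservoir = ΣF_in − (60.29) = 32.560 Gt C/yr.
At steady state the output of the adjacent reservoir equals its input, 32.560 Gt C/yr.
τ = M / F = 1416 / 32.560 = 43.49 yr.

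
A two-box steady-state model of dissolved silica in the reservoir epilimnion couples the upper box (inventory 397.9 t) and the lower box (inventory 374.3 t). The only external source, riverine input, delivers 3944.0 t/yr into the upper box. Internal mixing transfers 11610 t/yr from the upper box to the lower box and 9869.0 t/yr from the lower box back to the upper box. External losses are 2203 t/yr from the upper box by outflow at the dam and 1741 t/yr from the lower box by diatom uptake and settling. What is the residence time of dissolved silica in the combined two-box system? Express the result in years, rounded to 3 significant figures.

For the system as a whole, the A↔B exchange is internal and contributes nothing to the throughput; only the external sinks remove mass.
M_total = 397.9 + 374.3 = 772.20 t.
ΣF_external_out = 2203 + 1741 = 3944.0 t/yr.
τ = M_total / ΣF_ext = 772.20 / 3944.0 = 0.1958 yr.

0.196 yr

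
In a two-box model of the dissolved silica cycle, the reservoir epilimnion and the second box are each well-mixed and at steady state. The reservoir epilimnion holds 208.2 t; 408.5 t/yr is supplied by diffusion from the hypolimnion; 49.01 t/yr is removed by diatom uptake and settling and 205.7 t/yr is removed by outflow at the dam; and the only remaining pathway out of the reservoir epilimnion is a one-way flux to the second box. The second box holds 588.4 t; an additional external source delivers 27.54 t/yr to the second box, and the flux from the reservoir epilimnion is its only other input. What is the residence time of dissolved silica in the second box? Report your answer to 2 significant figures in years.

Balance the reservoir epilimnion: ΣF_in = 408.50 t/yr.
Flux to the second box = ΣF_in − (49.01 + 205.7) = 153.79 t/yr.
Total input to the second box = 153.79 + 27.54 = 181.33 t/yr; at steady state this equals its total output.
τ = M / F = 588.4 / 181.33 = 3.245 yr.

3.2 yr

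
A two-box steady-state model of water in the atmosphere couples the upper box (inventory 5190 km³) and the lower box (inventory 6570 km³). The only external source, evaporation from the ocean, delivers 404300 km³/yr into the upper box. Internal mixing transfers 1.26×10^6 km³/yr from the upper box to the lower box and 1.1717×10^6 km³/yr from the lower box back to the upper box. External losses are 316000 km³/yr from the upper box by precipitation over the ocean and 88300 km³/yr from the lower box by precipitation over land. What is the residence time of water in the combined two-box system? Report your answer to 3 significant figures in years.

0.0291 yr

Residence time in the combined system uses the total inventory and the total *external* removal — internal exchanges between the two boxes cancel.
M_total = 5190 + 6570 = 11760 km³.
ΣF_external_out = 316000 + 88300 = 404300 km³/yr.
τ = M_total / ΣF_ext = 11760 / 404300 = 0.02909 yr.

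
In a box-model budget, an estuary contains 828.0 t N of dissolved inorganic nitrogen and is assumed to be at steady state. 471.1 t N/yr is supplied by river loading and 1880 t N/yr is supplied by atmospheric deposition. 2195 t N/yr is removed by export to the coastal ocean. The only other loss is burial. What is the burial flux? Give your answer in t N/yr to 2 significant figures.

At steady state ΣF_in = ΣF_out.
ΣF_in = 471.1 + 1880 = 2351.1 t N/yr.
Burial flux = ΣF_in − (2195) = 2351.1 − 2195 = 156.1 t N/yr.

160 t N/yr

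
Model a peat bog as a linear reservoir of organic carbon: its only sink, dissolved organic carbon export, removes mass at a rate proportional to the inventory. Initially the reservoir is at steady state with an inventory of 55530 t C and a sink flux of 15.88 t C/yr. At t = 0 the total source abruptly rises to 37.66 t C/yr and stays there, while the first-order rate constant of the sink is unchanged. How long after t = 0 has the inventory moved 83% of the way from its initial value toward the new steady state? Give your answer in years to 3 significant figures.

6200 yr

τ = M₀/F₀ = 55530/15.88 = 3497 yr.
The remaining gap fraction is e^(−t/τ); 83% covered ⇒ e^(−t/τ) = 0.170.
t = −τ ln(0.170) = 3497 × 1.772 = 6196 yr.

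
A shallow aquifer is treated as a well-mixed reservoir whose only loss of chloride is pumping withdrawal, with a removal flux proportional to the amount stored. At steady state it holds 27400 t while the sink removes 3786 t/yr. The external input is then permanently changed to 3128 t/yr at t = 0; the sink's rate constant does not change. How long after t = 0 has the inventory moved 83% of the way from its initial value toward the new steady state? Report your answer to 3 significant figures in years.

12.8 yr

τ = M₀/F₀ = 27400/3786 = 7.237 yr.
The remaining gap fraction is e^(−t/τ); 83% covered ⇒ e^(−t/τ) = 0.170.
t = −τ ln(0.170) = 7.237 × 1.772 = 12.82 yr.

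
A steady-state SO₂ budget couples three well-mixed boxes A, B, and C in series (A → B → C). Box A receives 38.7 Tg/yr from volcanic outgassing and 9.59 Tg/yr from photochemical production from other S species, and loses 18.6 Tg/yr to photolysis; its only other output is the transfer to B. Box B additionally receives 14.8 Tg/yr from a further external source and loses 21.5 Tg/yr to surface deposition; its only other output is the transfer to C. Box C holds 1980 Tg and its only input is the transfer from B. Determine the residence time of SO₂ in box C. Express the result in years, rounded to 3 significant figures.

Box A: F(A→B) = (38.7 + 9.59) − 18.6 = 29.690 Tg/yr.
Box B: F(B→C) = (29.690 + 14.8) − 21.5 = 22.990 Tg/yr.
Box C throughput = its input = 22.990 Tg/yr; τ = 1980 / 22.990 = 86.12 yr.

86.1 yr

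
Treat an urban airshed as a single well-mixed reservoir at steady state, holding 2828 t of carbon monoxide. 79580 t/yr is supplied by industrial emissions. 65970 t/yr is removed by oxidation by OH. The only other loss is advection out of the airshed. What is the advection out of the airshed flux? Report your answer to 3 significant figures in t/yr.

13600 t/yr

At steady state ΣF_in = ΣF_out.
ΣF_in = 79580 t/yr.
Advection out of the airshed flux = ΣF_in − (65970) = 79580 − 65970 = 13610 t/yr.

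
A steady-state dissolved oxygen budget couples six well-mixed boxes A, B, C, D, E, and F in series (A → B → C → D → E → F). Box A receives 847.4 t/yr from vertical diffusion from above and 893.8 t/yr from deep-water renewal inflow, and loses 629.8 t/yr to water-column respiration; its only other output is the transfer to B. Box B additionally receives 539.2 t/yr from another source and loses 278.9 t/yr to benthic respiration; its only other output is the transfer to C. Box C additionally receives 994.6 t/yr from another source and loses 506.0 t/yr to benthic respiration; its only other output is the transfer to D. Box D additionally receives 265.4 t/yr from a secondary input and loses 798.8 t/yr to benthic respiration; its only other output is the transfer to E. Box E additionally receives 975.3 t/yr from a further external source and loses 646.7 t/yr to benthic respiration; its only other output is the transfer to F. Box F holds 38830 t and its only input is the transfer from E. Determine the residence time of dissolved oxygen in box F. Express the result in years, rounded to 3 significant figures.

23.5 yr

Box A: F(A→B) = (847.4 + 893.8) − 629.8 = 1111.4 t/yr.
Box B: F(B→C) = (1111.4 + 539.2) − 278.9 = 1371.7 t/yr.
Box C: F(C→D) = (1371.7 + 994.6) − 506.0 = 1860.3 t/yr.
Box D: F(D→E) = (1860.3 + 265.4) − 798.8 = 1326.9 t/yr.
Box E: F(E→F) = (1326.9 + 975.3) − 646.7 = 1655.5 t/yr.
Box F throughput = its input = 1655.5 t/yr; τ = 38830 / 1655.5 = 23.46 yr.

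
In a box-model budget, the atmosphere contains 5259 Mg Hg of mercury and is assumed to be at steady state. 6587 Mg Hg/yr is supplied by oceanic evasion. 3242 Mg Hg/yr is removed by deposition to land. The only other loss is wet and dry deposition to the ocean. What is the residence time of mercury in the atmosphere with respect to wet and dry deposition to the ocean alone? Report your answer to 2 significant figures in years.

1.6 yr

At steady state ΣF_in = ΣF_out.
ΣF_in = 6587.0 Mg Hg/yr.
Wet and dry deposition to the ocean flux = ΣF_in − (3242) = 6587.0 − 3242 = 3345 Mg Hg/yr.
τ = M / F = 5259 / 3345 = 1.572 yr.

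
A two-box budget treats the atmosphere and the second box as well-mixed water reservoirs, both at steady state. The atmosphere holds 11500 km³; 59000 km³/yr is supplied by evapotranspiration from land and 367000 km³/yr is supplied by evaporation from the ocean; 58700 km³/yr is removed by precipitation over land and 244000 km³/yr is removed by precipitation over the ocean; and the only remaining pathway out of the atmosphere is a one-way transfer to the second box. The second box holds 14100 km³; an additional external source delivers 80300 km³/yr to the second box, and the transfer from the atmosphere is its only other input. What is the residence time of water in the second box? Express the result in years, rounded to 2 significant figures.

0.069 yr

Balance the atmosphere: ΣF_in = 59000 + 367000 = 426000 km³/yr.
Transfer to the second box = ΣF_in − (58700 + 244000) = 123300 km³/yr.
Total input to the second box = 123300 + 80300 = 203600 km³/yr; at steady state this equals its total output.
τ = M / F = 14100 / 203600 = 0.06925 yr.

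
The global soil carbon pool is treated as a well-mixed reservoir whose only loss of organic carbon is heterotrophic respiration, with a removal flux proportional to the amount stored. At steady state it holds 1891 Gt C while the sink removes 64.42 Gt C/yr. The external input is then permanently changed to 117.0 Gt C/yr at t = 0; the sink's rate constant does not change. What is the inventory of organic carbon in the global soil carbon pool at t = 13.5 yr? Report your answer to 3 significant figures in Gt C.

2460 Gt C

Residence time τ = M₀/F₀ = 29.35 yr. The eventual steady state is M_∞ = M₀·(F₁/F₀) = 1891 × 117.0/64.42 = 3434.4 Gt C.
The anomaly ΔM(t) = M(t) − M_∞ decays as ΔM₀·e^(−t/τ) with ΔM₀ = 1891 − 3434.4 = −1543 Gt C.
At t = 13.5 yr, e^(−t/τ) = e^(−0.4599) = 0.6313, so ΔM = −974.5 Gt C and M = 3434.4 − 974.5 = 2460.0 Gt C.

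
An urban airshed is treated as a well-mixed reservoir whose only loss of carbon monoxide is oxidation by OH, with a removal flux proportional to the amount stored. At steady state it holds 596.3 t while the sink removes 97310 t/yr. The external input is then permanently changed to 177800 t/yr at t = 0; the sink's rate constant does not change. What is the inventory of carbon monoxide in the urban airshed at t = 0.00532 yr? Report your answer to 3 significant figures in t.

883 t

The sink rate constant is k = F₀/M₀ = 97310/596.3 = 163.2 yr⁻¹.
Solving dM/dt = F₁ − kM with M(0) = M₀ gives M(t) = F₁/k + (M₀ − F₁/k)·e^(−kt).
F₁/k = 177800/163.2 = 1089.5 t; kt = 163.2 × 0.00532 = 0.8682, e^(−kt) = 0.4197.
M(0.00532) = 1089.5 + (596.3 − 1089.5) × 0.4197 = 1089.5 − 207.0 = 882.51 t.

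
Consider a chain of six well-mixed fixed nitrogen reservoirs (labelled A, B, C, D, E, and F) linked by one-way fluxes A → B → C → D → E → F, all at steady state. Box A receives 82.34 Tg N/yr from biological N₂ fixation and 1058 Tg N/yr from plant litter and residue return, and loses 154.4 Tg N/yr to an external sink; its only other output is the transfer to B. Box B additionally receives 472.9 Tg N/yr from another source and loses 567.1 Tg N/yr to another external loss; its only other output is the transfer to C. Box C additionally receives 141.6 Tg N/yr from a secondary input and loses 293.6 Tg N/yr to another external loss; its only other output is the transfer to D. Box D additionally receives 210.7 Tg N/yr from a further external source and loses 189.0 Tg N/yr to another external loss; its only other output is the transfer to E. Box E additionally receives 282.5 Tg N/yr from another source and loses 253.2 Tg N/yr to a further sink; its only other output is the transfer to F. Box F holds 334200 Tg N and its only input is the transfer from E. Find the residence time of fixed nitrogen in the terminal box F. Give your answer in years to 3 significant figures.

Box A: F(A→B) = (82.34 + 1058) − 154.4 = 985.94 Tg N/yr.
Box B: F(B→C) = (985.94 + 472.9) − 567.1 = 891.74 Tg N/yr.
Box C: F(C→D) = (891.74 + 141.6) − 293.6 = 739.74 Tg N/yr.
Box D: F(D→E) = (739.74 + 210.7) − 189.0 = 761.44 Tg N/yr.
Box E: F(E→F) = (761.44 + 282.5) − 253.2 = 790.74 Tg N/yr.
Box F throughput = its input = 790.74 Tg N/yr; τ = 334200 / 790.74 = 422.6 yr.

423 yr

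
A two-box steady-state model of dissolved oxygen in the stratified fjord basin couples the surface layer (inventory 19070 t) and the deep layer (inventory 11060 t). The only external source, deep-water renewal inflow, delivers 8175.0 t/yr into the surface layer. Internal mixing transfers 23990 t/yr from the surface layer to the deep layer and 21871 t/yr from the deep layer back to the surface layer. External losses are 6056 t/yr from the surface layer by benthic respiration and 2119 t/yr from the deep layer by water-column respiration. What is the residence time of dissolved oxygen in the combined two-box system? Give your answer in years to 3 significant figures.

3.69 yr

Treat the two boxes together as one reservoir: the mixing fluxes between them are internal recycling, so τ = ΣM / Σ(external losses).
M_total = 19070 + 11060 = 30130 t.
ΣF_external_out = 6056 + 2119 = 8175.0 t/yr.
τ = M_total / ΣF_ext = 30130 / 8175.0 = 3.686 yr.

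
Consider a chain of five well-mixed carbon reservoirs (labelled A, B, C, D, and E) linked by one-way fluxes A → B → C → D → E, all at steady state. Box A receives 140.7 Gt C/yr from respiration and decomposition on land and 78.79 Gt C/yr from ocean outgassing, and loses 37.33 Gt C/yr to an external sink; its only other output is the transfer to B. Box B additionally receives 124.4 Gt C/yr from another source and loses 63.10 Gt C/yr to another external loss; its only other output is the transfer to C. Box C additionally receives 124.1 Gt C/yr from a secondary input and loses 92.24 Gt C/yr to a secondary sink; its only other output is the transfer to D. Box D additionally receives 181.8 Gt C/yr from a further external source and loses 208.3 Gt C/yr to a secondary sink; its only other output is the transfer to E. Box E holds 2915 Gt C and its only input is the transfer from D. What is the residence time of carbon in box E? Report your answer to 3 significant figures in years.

Box A: F(A→B) = (140.7 + 78.79) − 37.33 = 182.16 Gt C/yr.
Box B: F(B→C) = (182.16 + 124.4) − 63.10 = 243.46 Gt C/yr.
Box C: F(C→D) = (243.46 + 124.1) − 92.24 = 275.32 Gt C/yr.
Box D: F(D→E) = (275.32 + 181.8) − 208.3 = 248.82 Gt C/yr.
Box E throughput = its input = 248.82 Gt C/yr; τ = 2915 / 248.82 = 11.72 yr.

11.7 yr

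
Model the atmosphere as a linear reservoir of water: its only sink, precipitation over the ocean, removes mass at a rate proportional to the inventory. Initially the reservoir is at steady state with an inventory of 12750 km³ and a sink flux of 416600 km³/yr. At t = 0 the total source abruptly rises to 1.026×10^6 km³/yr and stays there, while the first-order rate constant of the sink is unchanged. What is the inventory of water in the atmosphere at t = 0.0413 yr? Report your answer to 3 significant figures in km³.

τ = M₀/F₀ = 12750/416600 = 0.03060 yr; rate constant k = 1/τ.
New steady state M_∞ = F₁/k = F₁·τ = 1.026×10^6 × 0.03060 = 31401 km³.
M(t) = M_∞ + (M₀ − M_∞)·e^(−t/τ); t/τ = 0.0413/0.03060 = 1.349, so e^(−t/τ) = 0.2594.
M(t) = 31401 − 18650 × 0.2594 = 26563 km³.

26600 km³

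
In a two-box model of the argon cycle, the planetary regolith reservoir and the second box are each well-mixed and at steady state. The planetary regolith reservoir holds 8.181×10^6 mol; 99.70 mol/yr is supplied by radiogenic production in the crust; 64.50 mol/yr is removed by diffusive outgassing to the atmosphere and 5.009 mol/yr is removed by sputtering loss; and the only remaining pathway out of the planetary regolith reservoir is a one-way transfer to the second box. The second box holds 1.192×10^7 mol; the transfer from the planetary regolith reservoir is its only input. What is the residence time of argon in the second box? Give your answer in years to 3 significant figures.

Balance the planetary regolith reservoir: ΣF_in = 99.700 mol/yr.
Transfer to the second box = ΣF_in − (64.50 + 5.009) = 30.191 mol/yr.
At steady state the output of the second box equals its input, 30.191 mol/yr.
τ = M / F = 1.192×10^7 / 30.191 = 394800 yr.

395000 yr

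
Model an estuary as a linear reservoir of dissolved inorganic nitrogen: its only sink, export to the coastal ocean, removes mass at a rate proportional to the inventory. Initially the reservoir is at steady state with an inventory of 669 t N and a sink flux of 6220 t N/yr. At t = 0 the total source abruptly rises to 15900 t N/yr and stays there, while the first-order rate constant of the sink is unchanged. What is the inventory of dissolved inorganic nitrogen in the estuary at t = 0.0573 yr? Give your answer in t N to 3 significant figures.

The sink rate constant is k = F₀/M₀ = 6220/669 = 9.297 yr⁻¹.
Solving dM/dt = F₁ − kM with M(0) = M₀ gives M(t) = F₁/k + (M₀ − F₁/k)·e^(−kt).
F₁/k = 15900/9.297 = 1710.1 t N; kt = 9.297 × 0.0573 = 0.5327, e^(−kt) = 0.5870.
M(0.0573) = 1710.1 + (669 − 1710.1) × 0.5870 = 1710.1 − 611.1 = 1099.0 t N.

1100 t N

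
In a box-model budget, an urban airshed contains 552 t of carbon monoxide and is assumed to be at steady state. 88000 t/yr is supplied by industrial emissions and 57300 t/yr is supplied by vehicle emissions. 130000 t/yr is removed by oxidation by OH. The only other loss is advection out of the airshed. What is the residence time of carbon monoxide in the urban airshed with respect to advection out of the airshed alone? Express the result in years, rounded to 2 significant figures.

0.036 yr

At steady state ΣF_in = ΣF_out.
ΣF_in = 88000 + 57300 = 145300 t/yr.
Advection out of the airshed flux = ΣF_in − (130000) = 145300 − 130000 = 15300 t/yr.
τ = M / F = 552 / 15300 = 0.03608 yr.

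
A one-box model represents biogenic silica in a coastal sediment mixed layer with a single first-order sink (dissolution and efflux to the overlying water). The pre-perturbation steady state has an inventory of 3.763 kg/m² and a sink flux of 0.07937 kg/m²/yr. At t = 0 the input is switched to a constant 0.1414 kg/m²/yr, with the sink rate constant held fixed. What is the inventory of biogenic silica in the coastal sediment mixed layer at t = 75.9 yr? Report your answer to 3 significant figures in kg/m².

Residence time τ = M₀/F₀ = 47.41 yr. The eventual steady state is M_∞ = M₀·(F₁/F₀) = 3.763 × 0.1414/0.07937 = 6.7039 kg/m².
The anomaly ΔM(t) = M(t) − M_∞ decays as ΔM₀·e^(−t/τ) with ΔM₀ = 3.763 − 6.7039 = −2.941 kg/m².
At t = 75.9 yr, e^(−t/τ) = e^(−1.601) = 0.2017, so ΔM = −0.5932 kg/m² and M = 6.7039 − 0.5932 = 6.1107 kg/m².

6.11 kg/m²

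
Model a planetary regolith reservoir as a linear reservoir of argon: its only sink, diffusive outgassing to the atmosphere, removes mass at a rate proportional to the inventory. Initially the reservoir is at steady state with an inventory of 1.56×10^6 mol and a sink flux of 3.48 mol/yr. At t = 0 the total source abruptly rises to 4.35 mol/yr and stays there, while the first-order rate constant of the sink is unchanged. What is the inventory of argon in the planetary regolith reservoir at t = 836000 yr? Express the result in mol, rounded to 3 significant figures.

Residence time τ = M₀/F₀ = 448300 yr. The eventual steady state is M_∞ = M₀·(F₁/F₀) = 1.56×10^6 × 4.35/3.48 = 1.9500×10^6 mol.
The anomaly ΔM(t) = M(t) − M_∞ decays as ΔM₀·e^(−t/τ) with ΔM₀ = 1.56×10^6 − 1.9500×10^6 = −390000 mol.
At t = 836000 yr, e^(−t/τ) = e^(−1.865) = 0.1549, so ΔM = −60410 mol and M = 1.9500×10^6 − 60410 = 1.8896×10^6 mol.

1.89×10^6 mol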